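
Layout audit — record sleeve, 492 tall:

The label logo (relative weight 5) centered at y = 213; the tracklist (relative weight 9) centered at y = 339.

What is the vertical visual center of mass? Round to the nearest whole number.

Weights sum to 5 + 9 = 14.
y: (5·213 + 9·339) / 14 = 4116 / 14 ≈ 294.00

y ≈ 294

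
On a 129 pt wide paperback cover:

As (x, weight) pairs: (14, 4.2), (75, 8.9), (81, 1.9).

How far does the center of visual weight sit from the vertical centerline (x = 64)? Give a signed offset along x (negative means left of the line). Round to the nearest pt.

Total weight = 4.2 + 8.9 + 1.9 = 15.0.
x: (4.2·14 + 8.9·75 + 1.9·81) / 15.0 = 880.2 / 15.0 ≈ 58.68
Offset from x = 64: 58.68 − 64 ≈ -5.32.

≈ -5 pt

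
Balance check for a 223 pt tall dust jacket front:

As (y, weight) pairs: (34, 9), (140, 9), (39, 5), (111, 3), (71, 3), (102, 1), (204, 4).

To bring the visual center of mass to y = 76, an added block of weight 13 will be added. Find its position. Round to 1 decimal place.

y ≈ 26.7

New total weight: (9 + 9 + 5 + 3 + 3 + 1 + 4) + 13 = 47.
Along y: (3225 + 13·y) / 47 = 76 (existing moment 9·34 + 9·140 + 5·39 + 3·111 + 3·71 + 1·102 + 4·204 = 3225) ⇒ y = (3572 − 3225) / 13 ≈ 26.69.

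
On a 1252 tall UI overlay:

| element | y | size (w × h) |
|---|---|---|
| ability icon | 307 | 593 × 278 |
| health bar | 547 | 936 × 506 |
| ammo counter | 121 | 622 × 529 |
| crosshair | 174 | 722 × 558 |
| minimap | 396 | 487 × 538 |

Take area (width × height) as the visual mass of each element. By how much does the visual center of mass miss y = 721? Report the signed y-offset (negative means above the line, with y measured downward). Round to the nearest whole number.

≈ -400

Areas: ability icon 593·278 = 164854, health bar 936·506 = 473616, ammo counter 622·529 = 329038, crosshair 722·558 = 402876, minimap 487·538 = 262006. Total weight = 1632390.
y-moment: 164854·307 + 473616·547 + 329038·121 + 402876·174 + 262006·396 = 523346528; centroid 523346528/1632390 ≈ 320.60.
Against y = 721, that's 320.60 − 721 = -400.40.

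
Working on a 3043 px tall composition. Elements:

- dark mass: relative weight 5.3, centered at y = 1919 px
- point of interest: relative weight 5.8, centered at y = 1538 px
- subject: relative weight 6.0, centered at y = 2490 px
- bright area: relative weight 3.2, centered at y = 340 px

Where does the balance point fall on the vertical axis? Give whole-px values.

Total weight = 5.3 + 5.8 + 6.0 + 3.2 = 20.3.
Σw·y = 5.3·1919 + 5.8·1538 + 6.0·2490 + 3.2·340 = 35119.1, so ȳ = 35119.1/20.3 ≈ 1730.00.

y ≈ 1730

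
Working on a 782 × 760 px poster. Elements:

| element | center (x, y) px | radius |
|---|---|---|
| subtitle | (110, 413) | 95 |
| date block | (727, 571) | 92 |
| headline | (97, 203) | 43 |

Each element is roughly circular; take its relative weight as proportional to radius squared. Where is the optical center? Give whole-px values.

(379, 462)

r² weights: subtitle 95² = 9025, date block 92² = 8464, headline 43² = 1849. Total = 19338.
Σw·x = 9025·110 + 8464·727 + 1849·97 = 7325431, so x̄ = 7325431/19338 ≈ 378.81.
Σw·y = 9025·413 + 8464·571 + 1849·203 = 8935616, so ȳ = 8935616/19338 ≈ 462.08.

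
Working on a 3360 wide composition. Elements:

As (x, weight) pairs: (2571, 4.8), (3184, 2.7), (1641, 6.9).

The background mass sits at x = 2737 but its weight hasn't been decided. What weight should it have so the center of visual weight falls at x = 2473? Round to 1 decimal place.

Existing Σw = 14.4 (4.8 + 2.7 + 6.9); existing moment 4.8·2571 + 2.7·3184 + 6.9·1641 = 32260.5.
Balance at x = 2473 requires (32260.5 + w·2737) / (14.4 + w) = 2473.
Solving: w = (2473·14.4 − 32260.5) / (2737 − 2473) = 3350.7 / 264 ≈ 12.69.

w ≈ 12.7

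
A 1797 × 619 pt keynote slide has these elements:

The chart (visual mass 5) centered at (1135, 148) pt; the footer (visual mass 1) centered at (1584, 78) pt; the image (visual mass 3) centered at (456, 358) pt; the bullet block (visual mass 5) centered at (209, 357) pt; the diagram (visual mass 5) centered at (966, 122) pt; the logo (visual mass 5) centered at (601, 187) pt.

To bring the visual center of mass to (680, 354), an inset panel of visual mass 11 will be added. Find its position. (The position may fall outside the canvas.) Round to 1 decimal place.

(572.1, 651.6)

With the inset panel, Σw becomes 5 + 1 + 3 + 5 + 5 + 5 + 11 = 35.
Along x: (17507 + 11·x) / 35 = 680 (existing moment 5·1135 + 1·1584 + 3·456 + 5·209 + 5·966 + 5·601 = 17507) ⇒ x = (23800 − 17507) / 11 ≈ 572.09.
Along y: (5222 + 11·y) / 35 = 354 (existing moment 5·148 + 1·78 + 3·358 + 5·357 + 5·122 + 5·187 = 5222) ⇒ y = (12390 − 5222) / 11 ≈ 651.64.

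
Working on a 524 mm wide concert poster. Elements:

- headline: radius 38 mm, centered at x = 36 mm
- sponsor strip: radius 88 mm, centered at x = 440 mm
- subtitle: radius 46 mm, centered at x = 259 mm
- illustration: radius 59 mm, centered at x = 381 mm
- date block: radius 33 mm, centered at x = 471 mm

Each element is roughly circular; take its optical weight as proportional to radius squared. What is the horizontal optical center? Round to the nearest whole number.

x ≈ 368

Weights ∝ r²: headline 38² = 1444, sponsor strip 88² = 7744, subtitle 46² = 2116, illustration 59² = 3481, date block 33² = 1089; Σw = 15874.
x-moment: 1444·36 + 7744·440 + 2116·259 + 3481·381 + 1089·471 = 5846568; centroid 5846568/15874 ≈ 368.31.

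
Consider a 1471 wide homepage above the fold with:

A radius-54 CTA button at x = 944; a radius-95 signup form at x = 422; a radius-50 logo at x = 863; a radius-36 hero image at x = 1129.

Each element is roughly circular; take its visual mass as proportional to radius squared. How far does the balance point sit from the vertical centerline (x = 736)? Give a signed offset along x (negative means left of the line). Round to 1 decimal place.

r² weights: CTA button 54² = 2916, signup form 95² = 9025, logo 50² = 2500, hero image 36² = 1296. Total = 15737.
Σw·x = 2916·944 + 9025·422 + 2500·863 + 1296·1129 = 10181938, so x̄ = 10181938/15737 ≈ 647.01.
Difference: 647.01 − 736 ≈ -88.99.

≈ -89.0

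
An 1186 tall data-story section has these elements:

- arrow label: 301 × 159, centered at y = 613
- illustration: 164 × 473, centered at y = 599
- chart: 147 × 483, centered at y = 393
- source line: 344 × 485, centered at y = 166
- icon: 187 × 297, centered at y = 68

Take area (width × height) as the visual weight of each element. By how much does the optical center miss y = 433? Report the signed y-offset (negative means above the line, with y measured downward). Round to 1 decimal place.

≈ -110.2

Areas: arrow label 301·159 = 47859, illustration 164·473 = 77572, chart 147·483 = 71001, source line 344·485 = 166840, icon 187·297 = 55539. Total weight = 418811.
y: (47859·613 + 77572·599 + 71001·393 + 166840·166 + 55539·68) / 418811 = 135178680 / 418811 ≈ 322.77
Against y = 433, that's 322.77 − 433 = -110.23.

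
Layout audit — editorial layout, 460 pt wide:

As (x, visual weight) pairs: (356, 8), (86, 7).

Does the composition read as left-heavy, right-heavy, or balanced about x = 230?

balanced

Σw = 8 + 7 = 15.
x-moment: 8·356 + 7·86 = 3450; centroid 3450/15 ≈ 230.00.
That equals the midline 230 — balanced.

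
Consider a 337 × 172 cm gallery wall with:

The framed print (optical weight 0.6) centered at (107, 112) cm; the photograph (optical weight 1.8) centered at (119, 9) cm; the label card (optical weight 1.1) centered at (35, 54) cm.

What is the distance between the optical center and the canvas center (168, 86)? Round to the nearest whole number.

≈ 90 cm

Weights sum to 0.6 + 1.8 + 1.1 = 3.5.
x-moment: 0.6·107 + 1.8·119 + 1.1·35 = 316.9; centroid 316.9/3.5 ≈ 90.54.
y-moment: 0.6·112 + 1.8·9 + 1.1·54 = 142.8; centroid 142.8/3.5 ≈ 40.80.
Relative to (168, 86): Δ = (-77.46, -45.20); |Δ| = √(-77.46² + -45.20²) ≈ 89.68.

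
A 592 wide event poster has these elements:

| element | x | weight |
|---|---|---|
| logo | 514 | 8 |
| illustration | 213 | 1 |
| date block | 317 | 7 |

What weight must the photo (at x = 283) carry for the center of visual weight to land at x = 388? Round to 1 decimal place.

Known weights sum to 8 + 1 + 7 = 16; their moment is 8·514 + 1·213 + 7·317 = 6544.
For the centroid to hit 388: (6544 + w·283) / (16 + w) = 388.
Solving: w = (388·16 − 6544) / (283 − 388) = -336 / -105 ≈ 3.20.

w ≈ 3.2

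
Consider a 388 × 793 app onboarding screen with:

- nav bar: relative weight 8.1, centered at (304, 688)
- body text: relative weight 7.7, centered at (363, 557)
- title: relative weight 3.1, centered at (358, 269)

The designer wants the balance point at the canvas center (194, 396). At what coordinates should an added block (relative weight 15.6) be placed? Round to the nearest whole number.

(21, 190)

New total weight: (8.1 + 7.7 + 3.1) + 15.6 = 34.5.
x: need Σw·x = 34.5·194 = 6693.0. Existing = 8.1·304 + 7.7·363 + 3.1·358 = 6367.3. Remainder 325.7 / 15.6 ≈ 20.88.
y: need Σw·y = 34.5·396 = 13662.0. Existing = 8.1·688 + 7.7·557 + 3.1·269 = 10695.6. Remainder 2966.4 / 15.6 ≈ 190.15.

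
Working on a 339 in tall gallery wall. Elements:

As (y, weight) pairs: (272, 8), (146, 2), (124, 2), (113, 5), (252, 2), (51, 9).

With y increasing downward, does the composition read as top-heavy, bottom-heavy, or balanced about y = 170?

top-heavy

Weights sum to 8 + 2 + 2 + 5 + 2 + 9 = 28.
y: moment 4244 / weight 28 ≈ 151.57
Since 151.6 is above (smaller y than) 170, the composition reads top-heavy.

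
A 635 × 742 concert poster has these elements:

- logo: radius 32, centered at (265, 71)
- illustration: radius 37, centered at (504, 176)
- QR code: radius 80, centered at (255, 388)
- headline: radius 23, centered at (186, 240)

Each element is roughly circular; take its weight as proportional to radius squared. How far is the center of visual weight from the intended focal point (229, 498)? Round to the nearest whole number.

≈ 194

Weights ∝ r²: logo 32² = 1024, illustration 37² = 1369, QR code 80² = 6400, headline 23² = 529; Σw = 9322.
x: (1024·265 + 1369·504 + 6400·255 + 529·186) / 9322 = 2691730 / 9322 ≈ 288.75
y: (1024·71 + 1369·176 + 6400·388 + 529·240) / 9322 = 2923808 / 9322 ≈ 313.65
From (229, 498): dx = 59.75, dy = -184.35, so the distance is √(dx²+dy²) ≈ 193.79.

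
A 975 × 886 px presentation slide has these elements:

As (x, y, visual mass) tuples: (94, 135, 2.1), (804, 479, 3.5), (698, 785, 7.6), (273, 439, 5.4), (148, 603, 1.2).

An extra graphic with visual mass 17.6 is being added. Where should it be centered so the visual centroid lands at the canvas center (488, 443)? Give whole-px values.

After adding the extra graphic, total weight = 2.1 + 3.5 + 7.6 + 5.4 + 1.2 + 17.6 = 37.4.
x: need Σw·x = 37.4·488 = 18251.2. Existing = 2.1·94 + 3.5·804 + 7.6·698 + 5.4·273 + 1.2·148 = 9968.0. Remainder 8283.2 / 17.6 ≈ 470.64.
y: need Σw·y = 37.4·443 = 16568.2. Existing = 2.1·135 + 3.5·479 + 7.6·785 + 5.4·439 + 1.2·603 = 11020.2. Remainder 5548.0 / 17.6 ≈ 315.23.

(471, 315)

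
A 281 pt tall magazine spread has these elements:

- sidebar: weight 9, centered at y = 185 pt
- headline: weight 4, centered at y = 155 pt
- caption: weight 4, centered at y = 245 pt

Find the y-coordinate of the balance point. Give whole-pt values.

y ≈ 192

Σw = 9 + 4 + 4 = 17.
y-moment: 9·185 + 4·155 + 4·245 = 3265; centroid 3265/17 ≈ 192.06.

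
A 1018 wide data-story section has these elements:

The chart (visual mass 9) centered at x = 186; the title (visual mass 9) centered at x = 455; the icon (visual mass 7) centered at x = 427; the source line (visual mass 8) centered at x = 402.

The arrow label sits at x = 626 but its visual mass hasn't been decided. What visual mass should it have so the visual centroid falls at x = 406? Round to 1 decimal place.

w ≈ 6.5

Known weights sum to 9 + 9 + 7 + 8 = 33; their moment is 9·186 + 9·455 + 7·427 + 8·402 = 11974.
For the centroid to hit 406: (11974 + w·626) / (33 + w) = 406.
So w = (406·33 − 11974)/(626 − 406) = 1424/220 ≈ 6.47.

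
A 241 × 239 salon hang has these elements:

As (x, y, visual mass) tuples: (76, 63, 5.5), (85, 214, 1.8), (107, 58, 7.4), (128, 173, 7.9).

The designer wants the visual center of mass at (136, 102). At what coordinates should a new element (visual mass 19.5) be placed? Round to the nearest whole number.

(172, 91)

New total weight: (5.5 + 1.8 + 7.4 + 7.9) + 19.5 = 42.1.
Along x: (2374.0 + 19.5·x) / 42.1 = 136 (existing moment 5.5·76 + 1.8·85 + 7.4·107 + 7.9·128 = 2374.0) ⇒ x = (5725.6 − 2374.0) / 19.5 ≈ 171.88.
Along y: (2527.6 + 19.5·y) / 42.1 = 102 (existing moment 5.5·63 + 1.8·214 + 7.4·58 + 7.9·173 = 2527.6) ⇒ y = (4294.2 − 2527.6) / 19.5 ≈ 90.59.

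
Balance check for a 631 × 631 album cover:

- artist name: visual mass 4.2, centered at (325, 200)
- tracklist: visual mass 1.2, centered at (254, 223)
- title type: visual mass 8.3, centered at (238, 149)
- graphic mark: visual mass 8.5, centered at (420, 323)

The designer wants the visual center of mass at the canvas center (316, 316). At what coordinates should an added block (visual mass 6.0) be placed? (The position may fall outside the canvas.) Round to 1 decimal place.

With the added block, Σw becomes 4.2 + 1.2 + 8.3 + 8.5 + 6.0 = 28.2.
Along x: (7215.2 + 6.0·x) / 28.2 = 316 (existing moment 4.2·325 + 1.2·254 + 8.3·238 + 8.5·420 = 7215.2) ⇒ x = (8911.2 − 7215.2) / 6.0 ≈ 282.67.
Along y: (5089.8 + 6.0·y) / 28.2 = 316 (existing moment 4.2·200 + 1.2·223 + 8.3·149 + 8.5·323 = 5089.8) ⇒ y = (8911.2 − 5089.8) / 6.0 ≈ 636.90.

(282.7, 636.9)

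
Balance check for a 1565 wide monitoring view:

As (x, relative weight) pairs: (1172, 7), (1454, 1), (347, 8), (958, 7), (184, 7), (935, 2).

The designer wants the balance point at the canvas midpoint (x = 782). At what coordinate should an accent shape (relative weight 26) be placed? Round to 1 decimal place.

New total weight: (7 + 1 + 8 + 7 + 7 + 2) + 26 = 58.
x: need Σw·x = 58·782 = 45356. Existing = 7·1172 + 1·1454 + 8·347 + 7·958 + 7·184 + 2·935 = 22298. Remainder 23058 / 26 ≈ 886.85.

x ≈ 886.8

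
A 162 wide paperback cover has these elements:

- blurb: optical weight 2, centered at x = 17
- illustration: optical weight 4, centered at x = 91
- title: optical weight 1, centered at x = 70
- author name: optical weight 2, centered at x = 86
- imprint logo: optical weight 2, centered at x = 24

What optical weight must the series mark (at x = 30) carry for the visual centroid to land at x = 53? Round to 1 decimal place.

Known weights sum to 2 + 4 + 1 + 2 + 2 = 11; their moment is 2·17 + 4·91 + 1·70 + 2·86 + 2·24 = 688.
Set Σw·x/Σw = 53: (688 + 30w) = 53·(11 + w).
So w = (53·11 − 688)/(30 − 53) = -105/-23 ≈ 4.57.

w ≈ 4.6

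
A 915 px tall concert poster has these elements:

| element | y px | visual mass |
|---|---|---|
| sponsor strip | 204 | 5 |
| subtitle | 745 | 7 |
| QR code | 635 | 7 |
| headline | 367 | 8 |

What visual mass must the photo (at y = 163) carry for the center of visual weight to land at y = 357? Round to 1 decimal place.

w ≈ 20.5

Fixed elements: Σw = 5 + 7 + 7 + 8 = 27, Σw·y = 5·204 + 7·745 + 7·635 + 8·367 = 13616.
For the centroid to hit 357: (13616 + w·163) / (27 + w) = 357.
Rearranging, w·(163 − 357) = 357·27 − 13616 = -3977, so w ≈ -3977/-194 = 20.50.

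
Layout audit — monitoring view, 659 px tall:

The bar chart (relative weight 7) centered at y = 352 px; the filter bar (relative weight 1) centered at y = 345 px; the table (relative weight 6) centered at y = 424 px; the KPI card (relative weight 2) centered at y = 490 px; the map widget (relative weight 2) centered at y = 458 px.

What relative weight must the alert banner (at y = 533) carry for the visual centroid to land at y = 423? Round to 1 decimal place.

w ≈ 3.3

Existing Σw = 18 (7 + 1 + 6 + 2 + 2); existing moment 7·352 + 1·345 + 6·424 + 2·490 + 2·458 = 7249.
Balance at y = 423 requires (7249 + w·533) / (18 + w) = 423.
So w = (423·18 − 7249)/(533 − 423) = 365/110 ≈ 3.32.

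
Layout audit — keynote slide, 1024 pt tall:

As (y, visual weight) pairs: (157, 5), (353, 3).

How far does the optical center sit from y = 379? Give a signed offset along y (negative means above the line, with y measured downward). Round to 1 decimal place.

Weights sum to 5 + 3 = 8.
y-moment: 5·157 + 3·353 = 1844; centroid 1844/8 ≈ 230.50.
Offset from y = 379: 230.50 − 379 ≈ -148.50.

≈ -148.5 pt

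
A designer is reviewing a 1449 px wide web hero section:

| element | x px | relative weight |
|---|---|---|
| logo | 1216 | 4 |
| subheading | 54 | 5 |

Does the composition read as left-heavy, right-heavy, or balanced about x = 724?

left-heavy

Weights sum to 4 + 5 = 9.
Σw·x = 4·1216 + 5·54 = 5134, so x̄ = 5134/9 ≈ 570.44.
570.4 vs midline 724 → left-heavy.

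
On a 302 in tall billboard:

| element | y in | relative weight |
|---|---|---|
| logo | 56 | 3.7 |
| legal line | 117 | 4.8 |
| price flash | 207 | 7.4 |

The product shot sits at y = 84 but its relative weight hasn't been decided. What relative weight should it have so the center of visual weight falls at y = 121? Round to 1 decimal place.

Fixed elements: Σw = 3.7 + 4.8 + 7.4 = 15.9, Σw·y = 3.7·56 + 4.8·117 + 7.4·207 = 2300.6.
Balance at y = 121 requires (2300.6 + w·84) / (15.9 + w) = 121.
Solving: w = (121·15.9 − 2300.6) / (84 − 121) = -376.7 / -37 ≈ 10.18.

w ≈ 10.2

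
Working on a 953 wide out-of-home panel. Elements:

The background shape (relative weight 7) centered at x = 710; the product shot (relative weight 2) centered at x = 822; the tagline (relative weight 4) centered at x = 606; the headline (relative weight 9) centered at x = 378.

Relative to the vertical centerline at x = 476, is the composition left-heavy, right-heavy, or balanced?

right-heavy

Weights sum to 7 + 2 + 4 + 9 = 22.
x: (7·710 + 2·822 + 4·606 + 9·378) / 22 = 12440 / 22 ≈ 565.45
565.5 lies right of the midline 476, so the layout is right-heavy.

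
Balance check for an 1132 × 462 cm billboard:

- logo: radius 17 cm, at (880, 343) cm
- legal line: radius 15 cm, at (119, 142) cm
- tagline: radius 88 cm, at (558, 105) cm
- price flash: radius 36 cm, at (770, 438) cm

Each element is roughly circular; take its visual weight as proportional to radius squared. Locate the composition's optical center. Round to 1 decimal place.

r² weights: logo 17² = 289, legal line 15² = 225, tagline 88² = 7744, price flash 36² = 1296. Total = 9554.
Σw·x = 289·880 + 225·119 + 7744·558 + 1296·770 = 5600167, so x̄ = 5600167/9554 ≈ 586.16.
Σw·y = 289·343 + 225·142 + 7744·105 + 1296·438 = 1511845, so ȳ = 1511845/9554 ≈ 158.24.

(586.2, 158.2)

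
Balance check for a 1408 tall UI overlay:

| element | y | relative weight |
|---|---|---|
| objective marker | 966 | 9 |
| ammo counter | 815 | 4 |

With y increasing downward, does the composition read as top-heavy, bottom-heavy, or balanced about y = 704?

Weights sum to 9 + 4 = 13.
Σw·y = 9·966 + 4·815 = 11954, so ȳ = 11954/13 ≈ 919.54.
Since 919.5 is below (larger y than) 704, the composition reads bottom-heavy.

bottom-heavy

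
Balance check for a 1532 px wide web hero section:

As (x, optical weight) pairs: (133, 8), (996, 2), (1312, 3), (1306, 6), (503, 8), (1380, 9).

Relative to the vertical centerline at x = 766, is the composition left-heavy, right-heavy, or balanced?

right-heavy

Total weight = 8 + 2 + 3 + 6 + 8 + 9 = 36.
x: moment 31272 / weight 36 ≈ 868.67
868.7 vs midline 766 → right-heavy.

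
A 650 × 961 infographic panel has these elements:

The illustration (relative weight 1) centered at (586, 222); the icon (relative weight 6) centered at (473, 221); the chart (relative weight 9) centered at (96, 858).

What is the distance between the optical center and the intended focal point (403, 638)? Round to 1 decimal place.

Weights sum to 1 + 6 + 9 = 16.
Σw·x = 1·586 + 6·473 + 9·96 = 4288, so x̄ = 4288/16 ≈ 268.00.
Σw·y = 1·222 + 6·221 + 9·858 = 9270, so ȳ = 9270/16 ≈ 579.38.
From (403, 638): dx = -135.00, dy = -58.62, so the distance is √(dx²+dy²) ≈ 147.18.

≈ 147.2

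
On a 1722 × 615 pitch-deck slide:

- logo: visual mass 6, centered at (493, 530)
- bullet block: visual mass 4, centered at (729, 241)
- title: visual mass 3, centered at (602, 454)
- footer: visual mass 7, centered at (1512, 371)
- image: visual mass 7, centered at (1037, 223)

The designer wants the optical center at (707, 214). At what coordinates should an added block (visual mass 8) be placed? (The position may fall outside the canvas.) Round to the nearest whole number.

New total weight: (6 + 4 + 3 + 7 + 7) + 8 = 35.
x: target moment 35×707 = 24745; current 6·493 + 4·729 + 3·602 + 7·1512 + 7·1037 = 25523; the added block supplies -778, so x = -778/8 ≈ -97.25.
y: target moment 35×214 = 7490; current 6·530 + 4·241 + 3·454 + 7·371 + 7·223 = 9664; the added block supplies -2174, so y = -2174/8 ≈ -271.75.

(-97, -272)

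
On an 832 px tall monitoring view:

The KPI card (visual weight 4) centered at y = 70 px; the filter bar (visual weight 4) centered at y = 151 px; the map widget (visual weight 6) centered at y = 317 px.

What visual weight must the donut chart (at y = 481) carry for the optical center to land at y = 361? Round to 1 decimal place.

w ≈ 18.9

Fixed elements: Σw = 4 + 4 + 6 = 14, Σw·y = 4·70 + 4·151 + 6·317 = 2786.
Balance at y = 361 requires (2786 + w·481) / (14 + w) = 361.
So w = (361·14 − 2786)/(481 − 361) = 2268/120 ≈ 18.90.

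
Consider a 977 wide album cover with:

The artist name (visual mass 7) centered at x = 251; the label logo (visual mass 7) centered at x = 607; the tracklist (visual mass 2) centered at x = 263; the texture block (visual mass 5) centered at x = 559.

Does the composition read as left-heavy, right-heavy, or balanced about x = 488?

left-heavy

Σw = 7 + 7 + 2 + 5 = 21.
x-moment: 7·251 + 7·607 + 2·263 + 5·559 = 9327; centroid 9327/21 ≈ 444.14.
444.1 vs midline 488 → left-heavy.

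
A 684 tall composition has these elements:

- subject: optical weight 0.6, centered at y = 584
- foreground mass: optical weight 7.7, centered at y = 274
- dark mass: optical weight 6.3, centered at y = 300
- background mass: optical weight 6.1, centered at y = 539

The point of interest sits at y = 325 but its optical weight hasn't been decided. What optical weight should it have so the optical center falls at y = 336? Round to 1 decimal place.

w ≈ 62.1

Fixed elements: Σw = 0.6 + 7.7 + 6.3 + 6.1 = 20.7, Σw·y = 0.6·584 + 7.7·274 + 6.3·300 + 6.1·539 = 7638.1.
Set Σw·y/Σw = 336: (7638.1 + 325w) = 336·(20.7 + w).
Rearranging, w·(325 − 336) = 336·20.7 − 7638.1 = -682.9, so w ≈ -682.9/-11 = 62.08.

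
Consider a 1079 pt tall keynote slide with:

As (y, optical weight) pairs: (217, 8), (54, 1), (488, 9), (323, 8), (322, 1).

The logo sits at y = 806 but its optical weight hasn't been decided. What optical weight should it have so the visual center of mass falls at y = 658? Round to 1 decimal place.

w ≈ 58.6

Known weights sum to 8 + 1 + 9 + 8 + 1 = 27; their moment is 8·217 + 1·54 + 9·488 + 8·323 + 1·322 = 9088.
Set Σw·y/Σw = 658: (9088 + 806w) = 658·(27 + w).
Solving: w = (658·27 − 9088) / (806 − 658) = 8678 / 148 ≈ 58.64.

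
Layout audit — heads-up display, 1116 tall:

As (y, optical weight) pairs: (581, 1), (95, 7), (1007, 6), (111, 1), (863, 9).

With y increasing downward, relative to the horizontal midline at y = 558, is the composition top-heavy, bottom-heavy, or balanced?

Σw = 1 + 7 + 6 + 1 + 9 = 24.
Σw·y = 1·581 + 7·95 + 6·1007 + 1·111 + 9·863 = 15166, so ȳ = 15166/24 ≈ 631.92.
631.9 vs midline 558 → bottom-heavy.

bottom-heavy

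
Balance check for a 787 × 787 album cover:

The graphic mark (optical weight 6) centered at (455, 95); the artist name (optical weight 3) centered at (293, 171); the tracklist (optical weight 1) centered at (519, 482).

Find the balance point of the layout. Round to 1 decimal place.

(412.8, 156.5)

Σw = 6 + 3 + 1 = 10.
x-moment: 6·455 + 3·293 + 1·519 = 4128; centroid 4128/10 ≈ 412.80.
y-moment: 6·95 + 3·171 + 1·482 = 1565; centroid 1565/10 ≈ 156.50.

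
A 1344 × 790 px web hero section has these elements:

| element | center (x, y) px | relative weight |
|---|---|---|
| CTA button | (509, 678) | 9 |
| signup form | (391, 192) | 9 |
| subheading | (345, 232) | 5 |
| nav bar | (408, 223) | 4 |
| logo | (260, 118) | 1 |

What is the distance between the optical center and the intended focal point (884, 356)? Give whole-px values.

Total weight = 9 + 9 + 5 + 4 + 1 = 28.
x: (9·509 + 9·391 + 5·345 + 4·408 + 1·260) / 28 = 11717 / 28 ≈ 418.46
y: (9·678 + 9·192 + 5·232 + 4·223 + 1·118) / 28 = 10000 / 28 ≈ 357.14
Relative to (884, 356): Δ = (-465.54, 1.14); |Δ| = √(-465.54² + 1.14²) ≈ 465.54.

≈ 466 px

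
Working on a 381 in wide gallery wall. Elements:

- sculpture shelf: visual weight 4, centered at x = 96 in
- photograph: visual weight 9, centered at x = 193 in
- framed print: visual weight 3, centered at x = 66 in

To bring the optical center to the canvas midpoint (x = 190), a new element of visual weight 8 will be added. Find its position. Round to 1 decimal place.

After adding the new element, total weight = 4 + 9 + 3 + 8 = 24.
x: target moment 24×190 = 4560; current 4·96 + 9·193 + 3·66 = 2319; the new element supplies 2241, so x = 2241/8 ≈ 280.12.

x ≈ 280.1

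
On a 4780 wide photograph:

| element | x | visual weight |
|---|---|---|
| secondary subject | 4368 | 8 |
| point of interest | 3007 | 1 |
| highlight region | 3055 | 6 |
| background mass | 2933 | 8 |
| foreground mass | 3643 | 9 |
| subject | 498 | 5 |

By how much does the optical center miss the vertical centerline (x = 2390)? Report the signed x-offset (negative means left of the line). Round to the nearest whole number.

≈ 719

Weights sum to 8 + 1 + 6 + 8 + 9 + 5 = 37.
x-moment: 8·4368 + 1·3007 + 6·3055 + 8·2933 + 9·3643 + 5·498 = 115022; centroid 115022/37 ≈ 3108.70.
Offset from x = 2390: 3108.70 − 2390 ≈ 718.70.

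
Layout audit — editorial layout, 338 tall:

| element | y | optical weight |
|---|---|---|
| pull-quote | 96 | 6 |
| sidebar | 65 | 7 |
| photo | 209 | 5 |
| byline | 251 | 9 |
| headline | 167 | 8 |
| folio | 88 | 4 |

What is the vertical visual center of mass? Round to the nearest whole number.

y ≈ 154

Total weight = 6 + 7 + 5 + 9 + 8 + 4 = 39.
y: (6·96 + 7·65 + 5·209 + 9·251 + 8·167 + 4·88) / 39 = 6023 / 39 ≈ 154.44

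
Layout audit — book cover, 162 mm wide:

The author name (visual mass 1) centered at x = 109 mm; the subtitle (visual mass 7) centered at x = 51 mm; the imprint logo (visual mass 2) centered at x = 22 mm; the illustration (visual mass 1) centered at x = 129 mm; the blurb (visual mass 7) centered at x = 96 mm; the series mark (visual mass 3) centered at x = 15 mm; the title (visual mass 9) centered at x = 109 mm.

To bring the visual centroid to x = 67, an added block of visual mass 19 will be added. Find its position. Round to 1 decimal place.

x ≈ 49.8

With the added block, Σw becomes 1 + 7 + 2 + 1 + 7 + 3 + 9 + 19 = 49.
Along x: (2337 + 19·x) / 49 = 67 (existing moment 1·109 + 7·51 + 2·22 + 1·129 + 7·96 + 3·15 + 9·109 = 2337) ⇒ x = (3283 − 2337) / 19 ≈ 49.79.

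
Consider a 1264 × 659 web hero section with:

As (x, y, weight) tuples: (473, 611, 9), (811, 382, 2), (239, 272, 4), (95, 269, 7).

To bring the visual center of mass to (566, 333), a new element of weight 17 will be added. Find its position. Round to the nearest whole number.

With the new element, Σw becomes 9 + 2 + 4 + 7 + 17 = 39.
x: target moment 39×566 = 22074; current 9·473 + 2·811 + 4·239 + 7·95 = 7500; the new element supplies 14574, so x = 14574/17 ≈ 857.29.
y: target moment 39×333 = 12987; current 9·611 + 2·382 + 4·272 + 7·269 = 9234; the new element supplies 3753, so y = 3753/17 ≈ 220.76.

(857, 221)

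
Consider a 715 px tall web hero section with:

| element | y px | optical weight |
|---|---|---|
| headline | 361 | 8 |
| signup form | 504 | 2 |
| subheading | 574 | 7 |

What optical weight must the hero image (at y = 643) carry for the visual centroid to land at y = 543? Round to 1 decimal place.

Existing Σw = 17 (8 + 2 + 7); existing moment 8·361 + 2·504 + 7·574 = 7914.
For the centroid to hit 543: (7914 + w·643) / (17 + w) = 543.
Solving: w = (543·17 − 7914) / (643 − 543) = 1317 / 100 ≈ 13.17.

w ≈ 13.2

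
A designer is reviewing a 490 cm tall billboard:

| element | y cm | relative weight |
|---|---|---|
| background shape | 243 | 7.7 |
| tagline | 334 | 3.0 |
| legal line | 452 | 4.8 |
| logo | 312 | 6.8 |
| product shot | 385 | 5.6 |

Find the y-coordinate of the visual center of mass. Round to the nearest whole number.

Weights sum to 7.7 + 3.0 + 4.8 + 6.8 + 5.6 = 27.9.
Σw·y = 7.7·243 + 3.0·334 + 4.8·452 + 6.8·312 + 5.6·385 = 9320.3, so ȳ = 9320.3/27.9 ≈ 334.06.

y ≈ 334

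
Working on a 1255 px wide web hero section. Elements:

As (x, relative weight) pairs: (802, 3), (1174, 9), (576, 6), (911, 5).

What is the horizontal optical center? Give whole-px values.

Weights sum to 3 + 9 + 6 + 5 = 23.
x-moment: 3·802 + 9·1174 + 6·576 + 5·911 = 20983; centroid 20983/23 ≈ 912.30.

x ≈ 912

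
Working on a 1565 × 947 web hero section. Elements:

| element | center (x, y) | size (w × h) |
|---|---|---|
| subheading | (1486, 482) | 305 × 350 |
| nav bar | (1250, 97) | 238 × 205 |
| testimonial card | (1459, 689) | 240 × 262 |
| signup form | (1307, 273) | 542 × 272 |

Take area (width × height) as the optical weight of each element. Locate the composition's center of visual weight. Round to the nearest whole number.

(1378, 382)

Taking area as weight: subheading 305·350 = 106750, nav bar 238·205 = 48790, testimonial card 240·262 = 62880, signup form 542·272 = 147424. Sum 365844.
Σw·x = 106750·1486 + 48790·1250 + 62880·1459 + 147424·1307 = 504043088, so x̄ = 504043088/365844 ≈ 1377.75.
Σw·y = 106750·482 + 48790·97 + 62880·689 + 147424·273 = 139757202, so ȳ = 139757202/365844 ≈ 382.01.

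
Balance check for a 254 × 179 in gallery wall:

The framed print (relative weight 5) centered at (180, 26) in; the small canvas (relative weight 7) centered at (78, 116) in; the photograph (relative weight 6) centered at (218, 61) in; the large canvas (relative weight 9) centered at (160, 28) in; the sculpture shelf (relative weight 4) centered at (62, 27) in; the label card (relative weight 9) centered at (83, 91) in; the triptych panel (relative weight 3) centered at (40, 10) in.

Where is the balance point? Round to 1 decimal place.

Σw = 5 + 7 + 6 + 9 + 4 + 9 + 3 = 43.
x: moment 5309 / weight 43 ≈ 123.47
y: moment 2517 / weight 43 ≈ 58.53

(123.5, 58.5)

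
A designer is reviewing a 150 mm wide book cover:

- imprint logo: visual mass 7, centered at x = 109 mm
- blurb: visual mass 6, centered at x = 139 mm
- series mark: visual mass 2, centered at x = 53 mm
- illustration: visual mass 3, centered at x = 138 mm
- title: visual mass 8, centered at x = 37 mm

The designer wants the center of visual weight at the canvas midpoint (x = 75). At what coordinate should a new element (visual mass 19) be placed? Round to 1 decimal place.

x ≈ 50.6

With the new element, Σw becomes 7 + 6 + 2 + 3 + 8 + 19 = 45.
x: target moment 45×75 = 3375; current 7·109 + 6·139 + 2·53 + 3·138 + 8·37 = 2413; the new element supplies 962, so x = 962/19 ≈ 50.63.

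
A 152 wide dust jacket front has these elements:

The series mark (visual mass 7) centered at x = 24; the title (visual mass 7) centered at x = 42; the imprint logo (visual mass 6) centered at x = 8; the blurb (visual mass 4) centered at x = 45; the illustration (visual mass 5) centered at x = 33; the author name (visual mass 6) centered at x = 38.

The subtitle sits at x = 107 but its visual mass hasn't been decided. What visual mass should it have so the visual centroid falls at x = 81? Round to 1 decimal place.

Fixed elements: Σw = 7 + 7 + 6 + 4 + 5 + 6 = 35, Σw·x = 7·24 + 7·42 + 6·8 + 4·45 + 5·33 + 6·38 = 1083.
Balance at x = 81 requires (1083 + w·107) / (35 + w) = 81.
Rearranging, w·(107 − 81) = 81·35 − 1083 = 1752, so w ≈ 1752/26 = 67.38.

w ≈ 67.4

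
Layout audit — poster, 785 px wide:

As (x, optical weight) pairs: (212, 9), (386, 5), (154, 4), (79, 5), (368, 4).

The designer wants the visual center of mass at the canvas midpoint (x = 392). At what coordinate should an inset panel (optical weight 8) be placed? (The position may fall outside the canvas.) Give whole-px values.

x ≈ 925

With the inset panel, Σw becomes 9 + 5 + 4 + 5 + 4 + 8 = 35.
Along x: (6321 + 8·x) / 35 = 392 (existing moment 9·212 + 5·386 + 4·154 + 5·79 + 4·368 = 6321) ⇒ x = (13720 − 6321) / 8 ≈ 924.88.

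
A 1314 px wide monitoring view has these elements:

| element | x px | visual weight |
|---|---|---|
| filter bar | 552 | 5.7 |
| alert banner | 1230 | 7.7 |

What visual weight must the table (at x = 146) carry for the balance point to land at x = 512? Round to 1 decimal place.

Existing Σw = 13.4 (5.7 + 7.7); existing moment 5.7·552 + 7.7·1230 = 12617.4.
For the centroid to hit 512: (12617.4 + w·146) / (13.4 + w) = 512.
So w = (512·13.4 − 12617.4)/(146 − 512) = -5756.6/-366 ≈ 15.73.

w ≈ 15.7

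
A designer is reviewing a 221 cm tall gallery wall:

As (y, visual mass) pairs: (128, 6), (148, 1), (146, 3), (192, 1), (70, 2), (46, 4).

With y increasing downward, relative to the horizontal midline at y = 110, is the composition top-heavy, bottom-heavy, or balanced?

Total weight = 6 + 1 + 3 + 1 + 2 + 4 = 17.
y-moment: 6·128 + 1·148 + 3·146 + 1·192 + 2·70 + 4·46 = 1870; centroid 1870/17 ≈ 110.00.
That equals the midline 110 — balanced.

balanced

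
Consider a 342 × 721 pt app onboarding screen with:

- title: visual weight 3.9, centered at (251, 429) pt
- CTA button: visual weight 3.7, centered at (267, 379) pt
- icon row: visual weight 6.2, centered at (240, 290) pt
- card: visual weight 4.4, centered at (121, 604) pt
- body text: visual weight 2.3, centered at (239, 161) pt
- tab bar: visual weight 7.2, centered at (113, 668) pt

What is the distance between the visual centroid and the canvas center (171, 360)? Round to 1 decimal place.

≈ 101.3 pt

Σw = 3.9 + 3.7 + 6.2 + 4.4 + 2.3 + 7.2 = 27.7.
Σw·x = 3.9·251 + 3.7·267 + 6.2·240 + 4.4·121 + 2.3·239 + 7.2·113 = 5350.5, so x̄ = 5350.5/27.7 ≈ 193.16.
Σw·y = 3.9·429 + 3.7·379 + 6.2·290 + 4.4·604 + 2.3·161 + 7.2·668 = 12710.9, so ȳ = 12710.9/27.7 ≈ 458.88.
Offset from (171, 360): Δx ≈ 22.16, Δy ≈ 98.88; distance = √(Δx² + Δy²) ≈ 101.33.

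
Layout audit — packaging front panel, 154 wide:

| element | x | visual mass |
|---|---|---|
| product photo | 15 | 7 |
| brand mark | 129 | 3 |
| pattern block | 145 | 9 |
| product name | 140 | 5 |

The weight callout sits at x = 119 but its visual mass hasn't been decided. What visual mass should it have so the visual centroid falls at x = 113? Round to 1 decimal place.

Existing Σw = 24 (7 + 3 + 9 + 5); existing moment 7·15 + 3·129 + 9·145 + 5·140 = 2497.
For the centroid to hit 113: (2497 + w·119) / (24 + w) = 113.
So w = (113·24 − 2497)/(119 − 113) = 215/6 ≈ 35.83.

w ≈ 35.8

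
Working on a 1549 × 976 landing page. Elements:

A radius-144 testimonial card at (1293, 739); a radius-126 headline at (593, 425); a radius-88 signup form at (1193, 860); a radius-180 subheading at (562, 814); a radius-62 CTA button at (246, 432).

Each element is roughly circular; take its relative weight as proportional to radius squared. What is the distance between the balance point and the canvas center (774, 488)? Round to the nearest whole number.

≈ 218

r² weights: testimonial card 144² = 20736, headline 126² = 15876, signup form 88² = 7744, subheading 180² = 32400, CTA button 62² = 3844. Total = 80600.
Σw·x = 20736·1293 + 15876·593 + 7744·1193 + 32400·562 + 3844·246 = 64619132, so x̄ = 64619132/80600 ≈ 801.73.
Σw·y = 20736·739 + 15876·425 + 7744·860 + 32400·814 + 3844·432 = 56765252, so ȳ = 56765252/80600 ≈ 704.28.
Relative to (774, 488): Δ = (27.73, 216.28); |Δ| = √(27.73² + 216.28²) ≈ 218.05.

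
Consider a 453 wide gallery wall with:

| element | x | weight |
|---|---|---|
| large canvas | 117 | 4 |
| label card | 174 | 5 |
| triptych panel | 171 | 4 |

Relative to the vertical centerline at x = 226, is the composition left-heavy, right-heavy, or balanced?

Weights sum to 4 + 5 + 4 = 13.
x-moment: 4·117 + 5·174 + 4·171 = 2022; centroid 2022/13 ≈ 155.54.
155.5 vs midline 226 → left-heavy.

left-heavy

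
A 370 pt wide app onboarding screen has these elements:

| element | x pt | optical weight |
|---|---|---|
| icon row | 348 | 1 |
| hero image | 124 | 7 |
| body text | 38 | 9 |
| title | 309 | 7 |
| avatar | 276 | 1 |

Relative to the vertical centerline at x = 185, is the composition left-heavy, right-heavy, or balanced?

Σw = 1 + 7 + 9 + 7 + 1 = 25.
x-moment: 1·348 + 7·124 + 9·38 + 7·309 + 1·276 = 3997; centroid 3997/25 ≈ 159.88.
159.9 vs midline 185 → left-heavy.

left-heavy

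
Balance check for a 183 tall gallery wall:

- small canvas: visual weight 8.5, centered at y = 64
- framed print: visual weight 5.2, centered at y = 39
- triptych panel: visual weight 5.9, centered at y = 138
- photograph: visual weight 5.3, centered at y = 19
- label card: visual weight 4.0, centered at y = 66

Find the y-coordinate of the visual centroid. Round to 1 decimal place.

Σw = 8.5 + 5.2 + 5.9 + 5.3 + 4.0 = 28.9.
y: (8.5·64 + 5.2·39 + 5.9·138 + 5.3·19 + 4.0·66) / 28.9 = 1925.7 / 28.9 ≈ 66.63

y ≈ 66.6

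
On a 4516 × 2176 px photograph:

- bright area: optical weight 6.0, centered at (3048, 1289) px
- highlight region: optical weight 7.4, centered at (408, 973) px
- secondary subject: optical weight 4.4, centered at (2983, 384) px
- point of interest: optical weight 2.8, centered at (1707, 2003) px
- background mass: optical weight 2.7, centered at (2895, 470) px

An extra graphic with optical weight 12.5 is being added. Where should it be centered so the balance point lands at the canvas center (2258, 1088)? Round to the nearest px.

(2705, 1236)

New total weight: (6.0 + 7.4 + 4.4 + 2.8 + 2.7) + 12.5 = 35.8.
x: need Σw·x = 35.8·2258 = 80836.4. Existing = 6.0·3048 + 7.4·408 + 4.4·2983 + 2.8·1707 + 2.7·2895 = 47028.5. Remainder 33807.9 / 12.5 ≈ 2704.63.
y: need Σw·y = 35.8·1088 = 38950.4. Existing = 6.0·1289 + 7.4·973 + 4.4·384 + 2.8·2003 + 2.7·470 = 23501.2. Remainder 15449.2 / 12.5 ≈ 1235.94.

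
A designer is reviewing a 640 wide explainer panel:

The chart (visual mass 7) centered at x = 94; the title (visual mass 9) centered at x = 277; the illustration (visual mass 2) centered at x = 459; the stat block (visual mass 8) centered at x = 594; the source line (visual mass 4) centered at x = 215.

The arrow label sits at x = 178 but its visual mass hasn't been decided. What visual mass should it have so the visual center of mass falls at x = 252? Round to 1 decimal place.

w ≈ 28.7

Known weights sum to 7 + 9 + 2 + 8 + 4 = 30; their moment is 7·94 + 9·277 + 2·459 + 8·594 + 4·215 = 9681.
For the centroid to hit 252: (9681 + w·178) / (30 + w) = 252.
Solving: w = (252·30 − 9681) / (178 − 252) = -2121 / -74 ≈ 28.66.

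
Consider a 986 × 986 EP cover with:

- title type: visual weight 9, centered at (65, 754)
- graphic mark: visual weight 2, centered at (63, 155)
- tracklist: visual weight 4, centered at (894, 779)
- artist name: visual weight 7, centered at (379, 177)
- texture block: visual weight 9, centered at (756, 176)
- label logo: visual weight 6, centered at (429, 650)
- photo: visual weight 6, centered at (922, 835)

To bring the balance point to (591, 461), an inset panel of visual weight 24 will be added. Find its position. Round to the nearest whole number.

After adding the inset panel, total weight = 9 + 2 + 4 + 7 + 9 + 6 + 6 + 24 = 67.
x: target moment 67×591 = 39597; current 9·65 + 2·63 + 4·894 + 7·379 + 9·756 + 6·429 + 6·922 = 21850; the inset panel supplies 17747, so x = 17747/24 ≈ 739.46.
y: target moment 67×461 = 30887; current 9·754 + 2·155 + 4·779 + 7·177 + 9·176 + 6·650 + 6·835 = 21945; the inset panel supplies 8942, so y = 8942/24 ≈ 372.58.

(739, 373)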